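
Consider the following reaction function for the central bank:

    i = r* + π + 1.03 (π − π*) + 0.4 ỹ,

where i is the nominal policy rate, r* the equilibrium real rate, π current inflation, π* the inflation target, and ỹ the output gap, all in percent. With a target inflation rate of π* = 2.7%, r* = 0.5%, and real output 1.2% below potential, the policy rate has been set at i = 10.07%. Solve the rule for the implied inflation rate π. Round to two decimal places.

6.32%

Output 1.2% below potential → ỹ = -1.2.
Collecting π: i = r* + (1 + 1.03) π − 1.03 π* + 0.4 ỹ
2.03 π = 10.07 − 0.5 + 1.03 × 2.7 − 0.4 × (-1.2) = 12.831
π = 12.831 / 2.03 = 6.32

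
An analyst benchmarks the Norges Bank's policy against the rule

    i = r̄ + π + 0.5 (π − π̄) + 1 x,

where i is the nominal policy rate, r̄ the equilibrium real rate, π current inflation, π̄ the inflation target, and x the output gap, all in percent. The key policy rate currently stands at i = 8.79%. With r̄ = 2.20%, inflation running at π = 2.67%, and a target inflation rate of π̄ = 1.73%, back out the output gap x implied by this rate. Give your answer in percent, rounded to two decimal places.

1 x = 8.79 − 2.20 − 2.67 − 0.5 × (2.67 − 1.73) = 3.45
x = 3.45 / 1 = 3.45

3.45%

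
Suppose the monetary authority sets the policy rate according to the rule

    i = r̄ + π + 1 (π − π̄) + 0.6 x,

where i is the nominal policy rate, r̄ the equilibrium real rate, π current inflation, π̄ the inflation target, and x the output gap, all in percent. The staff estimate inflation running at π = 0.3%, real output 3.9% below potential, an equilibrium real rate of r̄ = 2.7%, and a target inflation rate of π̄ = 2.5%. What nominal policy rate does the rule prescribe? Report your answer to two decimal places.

Output 3.9% below potential → x = -3.9.
i = 2.7 + 0.3 + 1 × (0.3 − 2.5) + 0.6 × (-3.9)
   = 2.7 + 0.3 − 2.2 − 2.34 = -1.54

-1.54%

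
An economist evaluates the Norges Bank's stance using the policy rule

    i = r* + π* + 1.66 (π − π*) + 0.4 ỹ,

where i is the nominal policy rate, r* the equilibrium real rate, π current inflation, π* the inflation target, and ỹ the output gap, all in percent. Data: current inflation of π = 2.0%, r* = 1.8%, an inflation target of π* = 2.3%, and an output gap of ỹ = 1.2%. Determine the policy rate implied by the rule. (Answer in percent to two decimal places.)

4.08%

i = 1.8 + 2.3 + 1.66 × (2.0 − 2.3) + 0.4 × 1.2
   = 1.8 + 2.3 − 0.498 + 0.48 = 4.08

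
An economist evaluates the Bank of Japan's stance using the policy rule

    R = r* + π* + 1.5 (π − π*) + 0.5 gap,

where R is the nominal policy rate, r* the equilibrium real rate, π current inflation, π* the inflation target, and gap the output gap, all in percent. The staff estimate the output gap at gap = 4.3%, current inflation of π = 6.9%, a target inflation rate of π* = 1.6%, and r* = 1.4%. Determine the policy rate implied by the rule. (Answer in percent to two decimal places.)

13.10%

R = 1.4 + 1.6 + 1.5 × (6.9 − 1.6) + 0.5 × 4.3
   = 1.4 + 1.6 + 7.95 + 2.15 = 13.10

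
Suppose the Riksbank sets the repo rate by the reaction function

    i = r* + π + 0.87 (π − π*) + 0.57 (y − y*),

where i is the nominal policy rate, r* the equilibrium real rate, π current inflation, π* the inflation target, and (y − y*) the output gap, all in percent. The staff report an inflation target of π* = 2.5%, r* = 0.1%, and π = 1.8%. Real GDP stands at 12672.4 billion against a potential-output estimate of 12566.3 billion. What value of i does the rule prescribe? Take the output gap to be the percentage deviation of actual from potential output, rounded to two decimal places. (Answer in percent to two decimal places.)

Output gap = 100 × (12672.4 − 12566.3) / 12566.3 = 0.84%.
i = 0.10 + 1.80 + 0.87 × (1.80 − 2.50) + 0.57 × 0.84
   = 0.10 + 1.8 − 0.609 + 0.4788 = 1.77

1.77%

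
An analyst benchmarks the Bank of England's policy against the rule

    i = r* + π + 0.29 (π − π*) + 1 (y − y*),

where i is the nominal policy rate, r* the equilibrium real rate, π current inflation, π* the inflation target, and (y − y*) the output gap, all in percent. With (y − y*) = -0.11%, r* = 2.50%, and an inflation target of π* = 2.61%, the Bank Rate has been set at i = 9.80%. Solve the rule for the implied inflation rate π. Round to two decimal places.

Collecting π: i = r* + (1 + 0.29) π − 0.29 π* + 1 (y − y*)
1.29 π = 9.80 − 2.50 + 0.29 × 2.61 − 1 × (-0.11) = 8.1669
π = 8.1669 / 1.29 = 6.33

6.33%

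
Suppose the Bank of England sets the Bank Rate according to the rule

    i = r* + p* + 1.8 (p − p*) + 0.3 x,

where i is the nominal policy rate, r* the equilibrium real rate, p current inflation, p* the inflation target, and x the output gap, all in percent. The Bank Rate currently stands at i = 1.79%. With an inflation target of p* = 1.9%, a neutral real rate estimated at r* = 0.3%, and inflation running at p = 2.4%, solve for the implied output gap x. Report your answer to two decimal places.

0.3 x = 1.79 − 0.3 − 1.9 − 1.8 × (2.4 − 1.9) = -1.31
x = -1.31 / 0.3 = -4.37

-4.37%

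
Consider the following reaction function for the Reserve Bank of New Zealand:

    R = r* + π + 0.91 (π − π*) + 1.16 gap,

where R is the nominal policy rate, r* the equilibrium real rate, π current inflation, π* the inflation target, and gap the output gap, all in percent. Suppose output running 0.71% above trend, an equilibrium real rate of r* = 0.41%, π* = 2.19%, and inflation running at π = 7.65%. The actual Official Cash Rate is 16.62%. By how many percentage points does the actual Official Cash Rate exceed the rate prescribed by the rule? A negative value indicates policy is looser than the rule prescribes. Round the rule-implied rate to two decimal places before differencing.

Output 0.71% above potential → gap = 0.71.
R = 0.41 + 7.65 + 0.91 × (7.65 − 2.19) + 1.16 × 0.71
   = 0.41 + 7.65 + 4.9686 + 0.8236 = 13.85
Deviation = 16.62 − 13.85 = 2.77 pp.

2.77 pp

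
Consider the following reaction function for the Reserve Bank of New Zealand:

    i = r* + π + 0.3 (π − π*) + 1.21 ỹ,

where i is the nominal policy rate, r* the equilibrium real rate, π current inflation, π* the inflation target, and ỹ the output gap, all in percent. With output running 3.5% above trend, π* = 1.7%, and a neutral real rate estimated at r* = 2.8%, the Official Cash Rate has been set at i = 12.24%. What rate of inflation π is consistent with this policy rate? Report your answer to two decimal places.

Output 3.5% above potential → ỹ = 3.5.
Collecting π: i = r* + (1 + 0.3) π − 0.3 π* + 1.21 ỹ
1.3 π = 12.24 − 2.8 + 0.3 × 1.7 − 1.21 × 3.5 = 5.715
π = 5.715 / 1.3 = 4.40

4.40%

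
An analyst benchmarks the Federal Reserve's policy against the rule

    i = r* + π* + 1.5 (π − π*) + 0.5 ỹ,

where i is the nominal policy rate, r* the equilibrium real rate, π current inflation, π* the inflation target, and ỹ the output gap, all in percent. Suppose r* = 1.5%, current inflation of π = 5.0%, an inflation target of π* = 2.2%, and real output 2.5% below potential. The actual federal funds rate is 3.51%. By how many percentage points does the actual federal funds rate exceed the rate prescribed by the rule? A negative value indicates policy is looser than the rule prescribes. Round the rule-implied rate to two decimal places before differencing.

Output 2.5% below potential → ỹ = -2.5.
i = 1.5 + 2.2 + 1.5 × (5.0 − 2.2) + 0.5 × (-2.5)
   = 1.5 + 2.2 + 4.2 − 1.25 = 6.65
Deviation = 3.51 − 6.65 = -3.14 pp.

-3.14 pp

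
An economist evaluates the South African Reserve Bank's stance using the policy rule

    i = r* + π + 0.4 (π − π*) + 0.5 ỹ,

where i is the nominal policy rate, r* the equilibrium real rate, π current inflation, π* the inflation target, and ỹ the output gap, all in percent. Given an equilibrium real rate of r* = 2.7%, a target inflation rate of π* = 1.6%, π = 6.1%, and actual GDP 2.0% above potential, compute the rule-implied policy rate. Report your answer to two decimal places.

11.60%

Output 2.0% above potential → ỹ = 2.0.
i = 2.7 + 6.1 + 0.4 × (6.1 − 1.6) + 0.5 × 2.0
   = 2.7 + 6.1 + 1.8 + 1 = 11.60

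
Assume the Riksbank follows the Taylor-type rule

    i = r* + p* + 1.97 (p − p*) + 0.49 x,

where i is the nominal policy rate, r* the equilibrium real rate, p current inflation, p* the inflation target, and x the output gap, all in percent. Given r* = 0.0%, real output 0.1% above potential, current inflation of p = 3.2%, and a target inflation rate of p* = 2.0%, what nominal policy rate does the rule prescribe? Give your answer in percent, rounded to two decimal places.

Output 0.1% above potential → x = 0.1.
i = 0.0 + 2.0 + 1.97 × (3.2 − 2.0) + 0.49 × 0.1
   = 0.0 + 2 + 2.364 + 0.049 = 4.41

4.41%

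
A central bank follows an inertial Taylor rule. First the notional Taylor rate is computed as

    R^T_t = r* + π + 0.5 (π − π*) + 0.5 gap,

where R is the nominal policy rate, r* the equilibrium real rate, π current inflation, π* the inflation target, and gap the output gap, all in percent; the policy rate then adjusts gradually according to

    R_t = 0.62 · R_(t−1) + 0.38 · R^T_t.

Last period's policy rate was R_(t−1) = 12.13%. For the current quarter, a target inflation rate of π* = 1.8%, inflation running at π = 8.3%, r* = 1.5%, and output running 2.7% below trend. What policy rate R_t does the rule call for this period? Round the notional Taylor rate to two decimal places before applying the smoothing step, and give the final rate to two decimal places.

11.97%

Output 2.7% below potential → gap = -2.7.
R^T_t = 1.5 + 8.3 + 0.5 × (8.3 − 1.8) + 0.5 × (-2.7)
   = 1.5 + 8.3 + 3.25 − 1.35 = 11.70
R_t = 0.62 × 12.13 + 0.38 × 11.70 = 7.5206 + 4.446 = 11.97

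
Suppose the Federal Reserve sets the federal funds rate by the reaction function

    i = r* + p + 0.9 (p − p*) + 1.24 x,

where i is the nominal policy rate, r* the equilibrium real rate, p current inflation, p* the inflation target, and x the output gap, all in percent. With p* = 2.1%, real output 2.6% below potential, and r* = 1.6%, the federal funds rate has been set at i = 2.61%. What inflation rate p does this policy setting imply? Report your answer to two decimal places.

Output 2.6% below potential → x = -2.6.
Collecting p: i = r* + (1 + 0.9) p − 0.9 p* + 1.24 x
1.9 p = 2.61 − 1.6 + 0.9 × 2.1 − 1.24 × (-2.6) = 6.124
p = 6.124 / 1.9 = 3.22

3.22%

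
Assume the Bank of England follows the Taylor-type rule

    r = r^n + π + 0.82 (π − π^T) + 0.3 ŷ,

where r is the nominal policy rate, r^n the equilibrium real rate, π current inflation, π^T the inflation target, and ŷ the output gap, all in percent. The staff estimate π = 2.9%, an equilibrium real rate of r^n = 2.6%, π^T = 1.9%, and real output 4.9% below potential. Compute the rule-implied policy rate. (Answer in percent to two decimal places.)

Output 4.9% below potential → ŷ = -4.9.
r = 2.6 + 2.9 + 0.82 × (2.9 − 1.9) + 0.3 × (-4.9)
   = 2.6 + 2.9 + 0.82 − 1.47 = 4.85

4.85%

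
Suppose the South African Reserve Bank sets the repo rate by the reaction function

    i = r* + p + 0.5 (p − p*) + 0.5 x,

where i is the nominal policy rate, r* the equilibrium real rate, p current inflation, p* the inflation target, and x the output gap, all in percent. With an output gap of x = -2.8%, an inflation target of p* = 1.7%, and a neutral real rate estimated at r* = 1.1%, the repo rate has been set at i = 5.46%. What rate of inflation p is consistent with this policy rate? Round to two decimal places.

4.41%

Collecting p: i = r* + (1 + 0.5) p − 0.5 p* + 0.5 x
1.5 p = 5.46 − 1.1 + 0.5 × 1.7 − 0.5 × (-2.8) = 6.61
p = 6.61 / 1.5 = 4.41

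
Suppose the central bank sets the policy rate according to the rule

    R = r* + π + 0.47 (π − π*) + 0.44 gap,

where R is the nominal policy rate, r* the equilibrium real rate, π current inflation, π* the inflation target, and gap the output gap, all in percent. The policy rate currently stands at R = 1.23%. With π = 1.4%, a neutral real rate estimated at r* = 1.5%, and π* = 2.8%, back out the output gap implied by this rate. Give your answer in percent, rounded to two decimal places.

0.44 gap = 1.23 − 1.5 − 1.4 − 0.47 × (1.4 − 2.8) = -1.012
gap = -1.012 / 0.44 = -2.30

-2.30%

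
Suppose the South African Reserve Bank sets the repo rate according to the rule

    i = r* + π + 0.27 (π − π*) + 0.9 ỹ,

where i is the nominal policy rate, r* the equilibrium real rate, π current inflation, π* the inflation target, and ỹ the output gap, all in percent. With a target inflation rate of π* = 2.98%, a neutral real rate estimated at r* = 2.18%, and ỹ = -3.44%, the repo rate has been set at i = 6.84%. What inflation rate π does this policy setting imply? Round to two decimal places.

Collecting π: i = r* + (1 + 0.27) π − 0.27 π* + 0.9 ỹ
1.27 π = 6.84 − 2.18 + 0.27 × 2.98 − 0.9 × (-3.44) = 8.5606
π = 8.5606 / 1.27 = 6.74

6.74%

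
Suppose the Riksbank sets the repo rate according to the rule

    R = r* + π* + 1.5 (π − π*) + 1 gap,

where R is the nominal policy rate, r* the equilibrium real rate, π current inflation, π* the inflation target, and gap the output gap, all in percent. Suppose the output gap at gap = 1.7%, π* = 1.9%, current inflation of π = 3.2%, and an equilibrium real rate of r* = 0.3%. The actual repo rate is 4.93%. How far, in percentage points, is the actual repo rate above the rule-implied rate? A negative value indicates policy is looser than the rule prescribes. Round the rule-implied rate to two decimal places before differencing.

-0.92 pp

R = 0.3 + 1.9 + 1.5 × (3.2 − 1.9) + 1 × 1.7
   = 0.3 + 1.9 + 1.95 + 1.7 = 5.85
Deviation = 4.93 − 5.85 = -0.92 pp.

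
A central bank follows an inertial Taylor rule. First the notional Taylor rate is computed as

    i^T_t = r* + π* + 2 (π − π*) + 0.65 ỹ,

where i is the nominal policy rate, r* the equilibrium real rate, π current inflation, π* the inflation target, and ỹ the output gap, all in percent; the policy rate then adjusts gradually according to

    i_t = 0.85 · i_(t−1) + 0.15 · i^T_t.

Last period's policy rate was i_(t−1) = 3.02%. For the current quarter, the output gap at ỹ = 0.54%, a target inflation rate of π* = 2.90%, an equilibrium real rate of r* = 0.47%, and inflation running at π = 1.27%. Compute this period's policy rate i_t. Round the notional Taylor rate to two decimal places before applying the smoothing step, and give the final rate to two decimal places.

i^T_t = 0.47 + 2.90 + 2 × (1.27 − 2.90) + 0.65 × 0.54
   = 0.47 + 2.9 − 3.26 + 0.351 = 0.46
i_t = 0.85 × 3.02 + 0.15 × 0.46 = 2.567 + 0.069 = 2.64

2.64%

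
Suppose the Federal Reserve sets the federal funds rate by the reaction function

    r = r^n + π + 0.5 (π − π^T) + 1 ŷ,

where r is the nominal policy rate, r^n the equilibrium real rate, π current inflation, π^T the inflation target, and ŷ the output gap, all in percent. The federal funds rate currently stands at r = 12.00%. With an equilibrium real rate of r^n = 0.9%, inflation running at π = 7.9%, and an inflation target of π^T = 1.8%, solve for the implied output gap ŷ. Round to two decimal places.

0.15%

1 ŷ = 12.00 − 0.9 − 7.9 − 0.5 × (7.9 − 1.8) = 0.15
ŷ = 0.15 / 1 = 0.15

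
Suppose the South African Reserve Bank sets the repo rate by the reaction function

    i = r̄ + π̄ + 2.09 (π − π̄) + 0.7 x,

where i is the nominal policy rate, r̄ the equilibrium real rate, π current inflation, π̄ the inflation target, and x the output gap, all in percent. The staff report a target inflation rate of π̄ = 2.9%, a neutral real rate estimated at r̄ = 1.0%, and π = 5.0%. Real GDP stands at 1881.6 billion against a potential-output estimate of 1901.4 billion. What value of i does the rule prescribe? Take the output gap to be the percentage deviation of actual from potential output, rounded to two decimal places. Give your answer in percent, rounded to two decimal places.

Output gap = 100 × (1881.6 − 1901.4) / 1901.4 = -1.04%.
i = 1.00 + 2.90 + 2.09 × (5.00 − 2.90) + 0.7 × (-1.04)
   = 1.00 + 2.9 + 4.389 − 0.728 = 7.56

7.56%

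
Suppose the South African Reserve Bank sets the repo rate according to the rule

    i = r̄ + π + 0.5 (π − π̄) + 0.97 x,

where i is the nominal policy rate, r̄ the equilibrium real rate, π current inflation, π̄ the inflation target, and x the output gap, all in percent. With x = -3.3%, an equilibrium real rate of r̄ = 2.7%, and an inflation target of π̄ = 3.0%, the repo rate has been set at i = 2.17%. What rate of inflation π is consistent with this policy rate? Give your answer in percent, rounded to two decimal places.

Collecting π: i = r̄ + (1 + 0.5) π − 0.5 π̄ + 0.97 x
1.5 π = 2.17 − 2.7 + 0.5 × 3.0 − 0.97 × (-3.3) = 4.171
π = 4.171 / 1.5 = 2.78

2.78%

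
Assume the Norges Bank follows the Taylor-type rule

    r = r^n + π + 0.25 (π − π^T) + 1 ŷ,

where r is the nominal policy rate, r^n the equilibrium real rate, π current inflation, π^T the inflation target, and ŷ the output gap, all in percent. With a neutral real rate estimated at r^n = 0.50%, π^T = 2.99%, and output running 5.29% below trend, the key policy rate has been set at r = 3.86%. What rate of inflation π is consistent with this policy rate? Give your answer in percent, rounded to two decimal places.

7.52%

Output 5.29% below potential → ŷ = -5.29.
Collecting π: r = r^n + (1 + 0.25) π − 0.25 π^T + 1 ŷ
1.25 π = 3.86 − 0.50 + 0.25 × 2.99 − 1 × (-5.29) = 9.3975
π = 9.3975 / 1.25 = 7.52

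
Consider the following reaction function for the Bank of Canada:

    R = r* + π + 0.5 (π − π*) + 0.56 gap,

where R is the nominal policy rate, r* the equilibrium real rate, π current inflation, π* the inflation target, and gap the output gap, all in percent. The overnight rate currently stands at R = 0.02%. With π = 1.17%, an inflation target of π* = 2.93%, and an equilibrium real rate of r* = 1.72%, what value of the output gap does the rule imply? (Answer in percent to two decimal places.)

0.56 gap = 0.02 − 1.72 − 1.17 − 0.5 × (1.17 − 2.93) = -1.99
gap = -1.99 / 0.56 = -3.55

-3.55%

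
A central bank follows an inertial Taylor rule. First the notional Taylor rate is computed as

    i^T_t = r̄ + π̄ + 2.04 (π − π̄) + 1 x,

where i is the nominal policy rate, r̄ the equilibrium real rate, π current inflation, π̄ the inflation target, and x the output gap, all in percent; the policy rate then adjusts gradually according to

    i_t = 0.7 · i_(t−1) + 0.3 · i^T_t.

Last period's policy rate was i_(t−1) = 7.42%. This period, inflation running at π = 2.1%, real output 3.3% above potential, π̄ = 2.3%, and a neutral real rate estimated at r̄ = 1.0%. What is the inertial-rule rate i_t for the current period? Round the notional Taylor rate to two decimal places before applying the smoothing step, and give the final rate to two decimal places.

Output 3.3% above potential → x = 3.3.
i^T_t = 1.0 + 2.3 + 2.04 × (2.1 − 2.3) + 1 × 3.3
   = 1.0 + 2.3 − 0.408 + 3.3 = 6.19
i_t = 0.7 × 7.42 + 0.3 × 6.19 = 5.194 + 1.857 = 7.05

7.05%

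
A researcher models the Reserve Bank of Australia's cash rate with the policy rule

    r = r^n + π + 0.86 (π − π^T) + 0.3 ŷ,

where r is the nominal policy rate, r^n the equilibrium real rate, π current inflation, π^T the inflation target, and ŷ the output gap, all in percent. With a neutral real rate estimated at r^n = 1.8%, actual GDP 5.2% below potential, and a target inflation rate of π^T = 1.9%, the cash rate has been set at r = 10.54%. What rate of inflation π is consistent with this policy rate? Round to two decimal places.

Output 5.2% below potential → ŷ = -5.2.
Collecting π: r = r^n + (1 + 0.86) π − 0.86 π^T + 0.3 ŷ
1.86 π = 10.54 − 1.8 + 0.86 × 1.9 − 0.3 × (-5.2) = 11.934
π = 11.934 / 1.86 = 6.42

6.42%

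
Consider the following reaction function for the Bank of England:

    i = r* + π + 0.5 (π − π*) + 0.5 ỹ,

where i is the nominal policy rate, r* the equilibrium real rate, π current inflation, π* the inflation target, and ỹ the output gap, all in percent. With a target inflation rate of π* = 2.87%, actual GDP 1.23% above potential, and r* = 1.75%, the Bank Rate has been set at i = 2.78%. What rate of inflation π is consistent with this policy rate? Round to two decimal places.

Output 1.23% above potential → ỹ = 1.23.
Collecting π: i = r* + (1 + 0.5) π − 0.5 π* + 0.5 ỹ
1.5 π = 2.78 − 1.75 + 0.5 × 2.87 − 0.5 × 1.23 = 1.85
π = 1.85 / 1.5 = 1.23

1.23%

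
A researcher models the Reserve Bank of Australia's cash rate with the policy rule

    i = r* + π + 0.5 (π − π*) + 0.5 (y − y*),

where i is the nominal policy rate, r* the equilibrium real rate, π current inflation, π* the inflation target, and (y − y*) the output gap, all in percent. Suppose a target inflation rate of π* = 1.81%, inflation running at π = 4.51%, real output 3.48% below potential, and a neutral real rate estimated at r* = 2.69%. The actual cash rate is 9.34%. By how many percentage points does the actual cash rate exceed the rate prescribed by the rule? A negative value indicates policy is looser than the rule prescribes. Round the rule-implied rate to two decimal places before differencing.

Output 3.48% below potential → (y − y*) = -3.48.
i = 2.69 + 4.51 + 0.5 × (4.51 − 1.81) + 0.5 × (-3.48)
   = 2.69 + 4.51 + 1.35 − 1.74 = 6.81
Deviation = 9.34 − 6.81 = 2.53 pp.

2.53 pp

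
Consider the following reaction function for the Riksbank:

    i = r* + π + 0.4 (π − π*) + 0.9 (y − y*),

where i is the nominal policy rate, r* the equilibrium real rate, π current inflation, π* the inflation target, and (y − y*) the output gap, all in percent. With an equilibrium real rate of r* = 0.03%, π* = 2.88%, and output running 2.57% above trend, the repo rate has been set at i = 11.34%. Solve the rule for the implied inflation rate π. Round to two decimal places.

7.25%

Output 2.57% above potential → (y − y*) = 2.57.
Collecting π: i = r* + (1 + 0.4) π − 0.4 π* + 0.9 (y − y*)
1.4 π = 11.34 − 0.03 + 0.4 × 2.88 − 0.9 × 2.57 = 10.149
π = 10.149 / 1.4 = 7.25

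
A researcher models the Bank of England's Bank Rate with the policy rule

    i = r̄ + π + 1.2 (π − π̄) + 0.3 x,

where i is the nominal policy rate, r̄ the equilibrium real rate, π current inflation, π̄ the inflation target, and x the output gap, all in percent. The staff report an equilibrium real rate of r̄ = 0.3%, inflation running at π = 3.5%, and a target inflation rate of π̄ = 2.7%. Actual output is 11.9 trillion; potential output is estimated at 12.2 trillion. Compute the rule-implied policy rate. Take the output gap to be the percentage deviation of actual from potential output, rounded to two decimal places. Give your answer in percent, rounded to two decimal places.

4.02%

Output gap = 100 × (11.9 − 12.2) / 12.2 = -2.46%.
i = 0.30 + 3.50 + 1.2 × (3.50 − 2.70) + 0.3 × (-2.46)
   = 0.30 + 3.5 + 0.96 − 0.738 = 4.02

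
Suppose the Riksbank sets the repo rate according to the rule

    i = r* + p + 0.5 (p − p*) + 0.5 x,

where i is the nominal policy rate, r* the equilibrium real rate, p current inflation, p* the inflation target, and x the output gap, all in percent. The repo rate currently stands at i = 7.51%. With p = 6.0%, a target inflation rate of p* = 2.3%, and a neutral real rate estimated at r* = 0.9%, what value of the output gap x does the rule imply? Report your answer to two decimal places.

0.5 x = 7.51 − 0.9 − 6.0 − 0.5 × (6.0 − 2.3) = -1.24
x = -1.24 / 0.5 = -2.48

-2.48%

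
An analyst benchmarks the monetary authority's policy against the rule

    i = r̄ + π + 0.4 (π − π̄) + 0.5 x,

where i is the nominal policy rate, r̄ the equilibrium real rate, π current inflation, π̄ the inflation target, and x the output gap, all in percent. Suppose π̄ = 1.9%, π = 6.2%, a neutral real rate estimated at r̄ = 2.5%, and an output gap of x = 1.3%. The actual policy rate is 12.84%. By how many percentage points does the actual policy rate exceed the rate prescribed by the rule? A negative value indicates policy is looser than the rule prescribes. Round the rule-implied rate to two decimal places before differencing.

i = 2.5 + 6.2 + 0.4 × (6.2 − 1.9) + 0.5 × 1.3
   = 2.5 + 6.2 + 1.72 + 0.65 = 11.07
Deviation = 12.84 − 11.07 = 1.77 pp.

1.77 pp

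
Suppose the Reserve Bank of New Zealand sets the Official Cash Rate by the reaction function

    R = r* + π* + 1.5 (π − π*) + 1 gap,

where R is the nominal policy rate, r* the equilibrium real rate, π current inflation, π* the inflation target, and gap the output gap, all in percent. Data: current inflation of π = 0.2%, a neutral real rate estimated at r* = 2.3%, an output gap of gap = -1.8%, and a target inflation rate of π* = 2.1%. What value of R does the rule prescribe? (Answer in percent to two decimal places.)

-0.25%

R = 2.3 + 2.1 + 1.5 × (0.2 − 2.1) + 1 × (-1.8)
   = 2.3 + 2.1 − 2.85 − 1.8 = -0.25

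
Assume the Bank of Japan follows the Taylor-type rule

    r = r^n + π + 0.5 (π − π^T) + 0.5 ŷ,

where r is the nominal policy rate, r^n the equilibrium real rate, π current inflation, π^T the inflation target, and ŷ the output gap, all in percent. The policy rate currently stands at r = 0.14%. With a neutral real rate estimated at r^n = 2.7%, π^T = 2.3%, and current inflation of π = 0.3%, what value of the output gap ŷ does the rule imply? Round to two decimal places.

0.5 ŷ = 0.14 − 2.7 − 0.3 − 0.5 × (0.3 − 2.3) = -1.86
ŷ = -1.86 / 0.5 = -3.72

-3.72%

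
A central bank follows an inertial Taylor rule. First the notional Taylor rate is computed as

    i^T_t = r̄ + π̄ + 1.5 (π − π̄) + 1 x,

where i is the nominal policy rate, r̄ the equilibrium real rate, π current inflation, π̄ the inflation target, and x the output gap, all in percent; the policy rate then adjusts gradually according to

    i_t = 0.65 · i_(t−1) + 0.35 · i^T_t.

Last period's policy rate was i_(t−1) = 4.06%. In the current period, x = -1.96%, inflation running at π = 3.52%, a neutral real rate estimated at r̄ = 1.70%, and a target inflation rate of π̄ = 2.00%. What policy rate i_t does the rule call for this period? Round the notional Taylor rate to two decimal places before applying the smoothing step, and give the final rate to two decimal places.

4.05%

i^T_t = 1.70 + 2.00 + 1.5 × (3.52 − 2.00) + 1 × (-1.96)
   = 1.70 + 2 + 2.28 − 1.96 = 4.02
i_t = 0.65 × 4.06 + 0.35 × 4.02 = 2.639 + 1.407 = 4.05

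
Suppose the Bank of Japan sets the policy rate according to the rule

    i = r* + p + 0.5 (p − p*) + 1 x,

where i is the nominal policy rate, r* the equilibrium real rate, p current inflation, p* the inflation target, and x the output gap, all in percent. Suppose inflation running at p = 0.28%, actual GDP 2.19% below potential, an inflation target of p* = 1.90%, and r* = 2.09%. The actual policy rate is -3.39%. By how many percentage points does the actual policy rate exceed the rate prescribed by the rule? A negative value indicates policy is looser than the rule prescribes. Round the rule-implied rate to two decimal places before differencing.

-2.76 pp

Output 2.19% below potential → x = -2.19.
i = 2.09 + 0.28 + 0.5 × (0.28 − 1.90) + 1 × (-2.19)
   = 2.09 + 0.28 − 0.81 − 2.19 = -0.63
Deviation = -3.39 − (-0.63) = -2.76 pp.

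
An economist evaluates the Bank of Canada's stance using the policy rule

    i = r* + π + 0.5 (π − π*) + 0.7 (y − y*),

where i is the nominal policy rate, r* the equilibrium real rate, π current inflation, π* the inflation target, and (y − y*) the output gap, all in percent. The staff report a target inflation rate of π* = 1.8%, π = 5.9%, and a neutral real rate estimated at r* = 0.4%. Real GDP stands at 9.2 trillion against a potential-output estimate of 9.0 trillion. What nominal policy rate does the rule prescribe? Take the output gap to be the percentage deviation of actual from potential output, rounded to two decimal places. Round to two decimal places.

Output gap = 100 × (9.2 − 9.0) / 9.0 = 2.22%.
i = 0.40 + 5.90 + 0.5 × (5.90 − 1.80) + 0.7 × 2.22
   = 0.40 + 5.9 + 2.05 + 1.554 = 9.90

9.90%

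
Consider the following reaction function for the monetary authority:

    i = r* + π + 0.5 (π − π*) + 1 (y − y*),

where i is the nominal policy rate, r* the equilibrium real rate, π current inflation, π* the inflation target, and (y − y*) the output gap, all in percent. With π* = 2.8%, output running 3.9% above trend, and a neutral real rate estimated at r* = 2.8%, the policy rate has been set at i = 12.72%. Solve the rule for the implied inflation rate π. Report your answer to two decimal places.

4.95%

Output 3.9% above potential → (y − y*) = 3.9.
Collecting π: i = r* + (1 + 0.5) π − 0.5 π* + 1 (y − y*)
1.5 π = 12.72 − 2.8 + 0.5 × 2.8 − 1 × 3.9 = 7.42
π = 7.42 / 1.5 = 4.95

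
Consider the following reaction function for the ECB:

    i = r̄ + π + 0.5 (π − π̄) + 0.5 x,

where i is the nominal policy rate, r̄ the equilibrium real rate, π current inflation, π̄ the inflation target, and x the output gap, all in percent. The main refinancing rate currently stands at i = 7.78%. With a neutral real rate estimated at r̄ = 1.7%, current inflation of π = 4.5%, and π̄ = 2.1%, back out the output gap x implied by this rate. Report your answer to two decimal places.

0.5 x = 7.78 − 1.7 − 4.5 − 0.5 × (4.5 − 2.1) = 0.38
x = 0.38 / 0.5 = 0.76

0.76%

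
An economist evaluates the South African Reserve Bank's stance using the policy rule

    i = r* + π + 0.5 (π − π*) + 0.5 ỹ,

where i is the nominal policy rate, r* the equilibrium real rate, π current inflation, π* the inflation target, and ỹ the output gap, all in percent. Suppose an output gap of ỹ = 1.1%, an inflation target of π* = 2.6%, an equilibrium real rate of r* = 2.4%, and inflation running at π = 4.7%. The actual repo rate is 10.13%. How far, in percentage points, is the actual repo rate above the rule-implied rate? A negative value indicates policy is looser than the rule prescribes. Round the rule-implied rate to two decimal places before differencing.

1.43 pp

i = 2.4 + 4.7 + 0.5 × (4.7 − 2.6) + 0.5 × 1.1
   = 2.4 + 4.7 + 1.05 + 0.55 = 8.70
Deviation = 10.13 − 8.70 = 1.43 pp.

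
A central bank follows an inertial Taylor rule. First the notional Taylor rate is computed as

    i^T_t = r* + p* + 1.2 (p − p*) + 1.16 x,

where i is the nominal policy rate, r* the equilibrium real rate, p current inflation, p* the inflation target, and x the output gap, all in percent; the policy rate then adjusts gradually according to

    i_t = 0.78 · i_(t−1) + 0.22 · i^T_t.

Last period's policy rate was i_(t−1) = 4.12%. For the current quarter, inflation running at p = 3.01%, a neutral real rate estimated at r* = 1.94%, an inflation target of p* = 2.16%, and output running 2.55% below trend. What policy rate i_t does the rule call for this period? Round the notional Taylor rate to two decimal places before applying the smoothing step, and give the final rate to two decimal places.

Output 2.55% below potential → x = -2.55.
i^T_t = 1.94 + 2.16 + 1.2 × (3.01 − 2.16) + 1.16 × (-2.55)
   = 1.94 + 2.16 + 1.02 − 2.958 = 2.16
i_t = 0.78 × 4.12 + 0.22 × 2.16 = 3.2136 + 0.4752 = 3.69

3.69%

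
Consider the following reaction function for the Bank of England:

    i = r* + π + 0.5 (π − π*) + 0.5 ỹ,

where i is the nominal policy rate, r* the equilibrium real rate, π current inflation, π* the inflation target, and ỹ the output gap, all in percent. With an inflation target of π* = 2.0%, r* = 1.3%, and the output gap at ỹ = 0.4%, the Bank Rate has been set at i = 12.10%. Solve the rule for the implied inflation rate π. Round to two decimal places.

7.73%

Collecting π: i = r* + (1 + 0.5) π − 0.5 π* + 0.5 ỹ
1.5 π = 12.10 − 1.3 + 0.5 × 2.0 − 0.5 × 0.4 = 11.6
π = 11.6 / 1.5 = 7.73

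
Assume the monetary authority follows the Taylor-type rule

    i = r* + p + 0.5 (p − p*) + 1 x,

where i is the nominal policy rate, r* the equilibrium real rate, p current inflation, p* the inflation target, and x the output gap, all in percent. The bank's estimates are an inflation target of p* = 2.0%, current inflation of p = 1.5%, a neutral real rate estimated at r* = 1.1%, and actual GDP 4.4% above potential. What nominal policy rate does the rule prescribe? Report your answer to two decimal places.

Output 4.4% above potential → x = 4.4.
i = 1.1 + 1.5 + 0.5 × (1.5 − 2.0) + 1 × 4.4
   = 1.1 + 1.5 − 0.25 + 4.4 = 6.75

6.75%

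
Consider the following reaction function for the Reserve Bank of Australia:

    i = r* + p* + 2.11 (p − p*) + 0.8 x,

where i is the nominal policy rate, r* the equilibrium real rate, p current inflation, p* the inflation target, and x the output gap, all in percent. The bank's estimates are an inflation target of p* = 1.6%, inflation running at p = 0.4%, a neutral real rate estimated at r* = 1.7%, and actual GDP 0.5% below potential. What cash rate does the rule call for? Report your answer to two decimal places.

0.37%

Output 0.5% below potential → x = -0.5.
i = 1.7 + 1.6 + 2.11 × (0.4 − 1.6) + 0.8 × (-0.5)
   = 1.7 + 1.6 − 2.532 − 0.4 = 0.37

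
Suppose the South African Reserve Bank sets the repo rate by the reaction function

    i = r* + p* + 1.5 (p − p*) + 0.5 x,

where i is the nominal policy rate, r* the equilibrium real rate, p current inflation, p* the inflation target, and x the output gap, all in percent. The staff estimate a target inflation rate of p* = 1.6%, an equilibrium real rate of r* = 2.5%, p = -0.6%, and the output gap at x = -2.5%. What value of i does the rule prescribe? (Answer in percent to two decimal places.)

i = 2.5 + 1.6 + 1.5 × (-0.6 − 1.6) + 0.5 × (-2.5)
   = 2.5 + 1.6 − 3.3 − 1.25 = -0.45

-0.45%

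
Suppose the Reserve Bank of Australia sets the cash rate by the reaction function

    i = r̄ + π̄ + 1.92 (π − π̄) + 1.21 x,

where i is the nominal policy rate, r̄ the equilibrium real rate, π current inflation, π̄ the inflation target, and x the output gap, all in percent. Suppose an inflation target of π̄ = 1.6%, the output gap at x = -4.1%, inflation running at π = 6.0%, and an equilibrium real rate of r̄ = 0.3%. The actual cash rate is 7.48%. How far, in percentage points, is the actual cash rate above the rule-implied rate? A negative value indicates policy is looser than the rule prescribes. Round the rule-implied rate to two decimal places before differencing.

i = 0.3 + 1.6 + 1.92 × (6.0 − 1.6) + 1.21 × (-4.1)
   = 0.3 + 1.6 + 8.448 − 4.961 = 5.39
Deviation = 7.48 − 5.39 = 2.09 pp.

2.09 pp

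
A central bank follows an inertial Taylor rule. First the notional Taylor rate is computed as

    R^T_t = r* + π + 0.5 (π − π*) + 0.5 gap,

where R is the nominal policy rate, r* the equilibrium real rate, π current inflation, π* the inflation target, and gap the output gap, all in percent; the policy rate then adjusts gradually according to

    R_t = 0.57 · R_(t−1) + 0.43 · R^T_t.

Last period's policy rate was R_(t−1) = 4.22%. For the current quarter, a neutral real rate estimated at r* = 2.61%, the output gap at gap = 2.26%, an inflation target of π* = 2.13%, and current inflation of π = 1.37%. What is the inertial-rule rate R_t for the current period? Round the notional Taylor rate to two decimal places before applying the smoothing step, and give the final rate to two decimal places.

4.44%

R^T_t = 2.61 + 1.37 + 0.5 × (1.37 − 2.13) + 0.5 × 2.26
   = 2.61 + 1.37 − 0.38 + 1.13 = 4.73
R_t = 0.57 × 4.22 + 0.43 × 4.73 = 2.4054 + 2.0339 = 4.44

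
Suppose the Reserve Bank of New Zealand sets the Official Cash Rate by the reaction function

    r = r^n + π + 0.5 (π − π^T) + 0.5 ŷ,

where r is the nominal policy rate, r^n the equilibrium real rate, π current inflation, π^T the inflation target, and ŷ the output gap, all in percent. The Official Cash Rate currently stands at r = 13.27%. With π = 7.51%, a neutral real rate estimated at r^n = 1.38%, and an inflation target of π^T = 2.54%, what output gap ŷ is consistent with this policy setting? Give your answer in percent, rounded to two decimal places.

0.5 ŷ = 13.27 − 1.38 − 7.51 − 0.5 × (7.51 − 2.54) = 1.895
ŷ = 1.895 / 0.5 = 3.79

3.79%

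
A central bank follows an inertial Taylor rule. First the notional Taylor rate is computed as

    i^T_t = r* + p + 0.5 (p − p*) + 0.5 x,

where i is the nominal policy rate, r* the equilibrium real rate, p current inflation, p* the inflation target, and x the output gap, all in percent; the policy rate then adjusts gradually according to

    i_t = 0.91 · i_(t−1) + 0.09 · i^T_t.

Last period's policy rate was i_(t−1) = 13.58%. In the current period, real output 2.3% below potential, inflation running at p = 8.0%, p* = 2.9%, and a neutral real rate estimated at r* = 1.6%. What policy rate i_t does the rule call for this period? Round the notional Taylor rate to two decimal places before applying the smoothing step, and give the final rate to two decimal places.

Output 2.3% below potential → x = -2.3.
i^T_t = 1.6 + 8.0 + 0.5 × (8.0 − 2.9) + 0.5 × (-2.3)
   = 1.6 + 8 + 2.55 − 1.15 = 11.00
i_t = 0.91 × 13.58 + 0.09 × 11.00 = 12.3578 + 0.99 = 13.35

13.35%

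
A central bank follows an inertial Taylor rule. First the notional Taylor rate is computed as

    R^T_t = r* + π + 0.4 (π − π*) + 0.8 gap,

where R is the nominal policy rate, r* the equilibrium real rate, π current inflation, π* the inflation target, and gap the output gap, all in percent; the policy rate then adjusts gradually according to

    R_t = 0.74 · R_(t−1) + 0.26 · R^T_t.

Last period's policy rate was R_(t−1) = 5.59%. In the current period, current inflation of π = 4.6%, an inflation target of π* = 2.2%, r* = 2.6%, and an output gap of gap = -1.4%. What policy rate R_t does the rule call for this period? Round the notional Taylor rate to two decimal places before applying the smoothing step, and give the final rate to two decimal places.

R^T_t = 2.6 + 4.6 + 0.4 × (4.6 − 2.2) + 0.8 × (-1.4)
   = 2.6 + 4.6 + 0.96 − 1.12 = 7.04
R_t = 0.74 × 5.59 + 0.26 × 7.04 = 4.1366 + 1.8304 = 5.97

5.97%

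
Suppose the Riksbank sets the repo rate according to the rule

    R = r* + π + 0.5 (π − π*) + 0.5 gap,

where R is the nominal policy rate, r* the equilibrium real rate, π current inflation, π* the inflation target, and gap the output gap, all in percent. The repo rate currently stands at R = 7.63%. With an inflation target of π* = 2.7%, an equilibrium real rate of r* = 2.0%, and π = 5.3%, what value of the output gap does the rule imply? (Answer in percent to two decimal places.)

0.5 gap = 7.63 − 2.0 − 5.3 − 0.5 × (5.3 − 2.7) = -0.97
gap = -0.97 / 0.5 = -1.94

-1.94%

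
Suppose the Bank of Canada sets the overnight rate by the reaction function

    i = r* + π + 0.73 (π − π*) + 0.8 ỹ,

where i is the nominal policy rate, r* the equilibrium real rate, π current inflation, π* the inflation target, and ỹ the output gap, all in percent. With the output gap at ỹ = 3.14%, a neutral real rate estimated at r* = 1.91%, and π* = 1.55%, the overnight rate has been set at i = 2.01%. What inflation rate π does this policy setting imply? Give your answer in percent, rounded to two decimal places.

Collecting π: i = r* + (1 + 0.73) π − 0.73 π* + 0.8 ỹ
1.73 π = 2.01 − 1.91 + 0.73 × 1.55 − 0.8 × 3.14 = -1.2805
π = -1.2805 / 1.73 = -0.74

-0.74%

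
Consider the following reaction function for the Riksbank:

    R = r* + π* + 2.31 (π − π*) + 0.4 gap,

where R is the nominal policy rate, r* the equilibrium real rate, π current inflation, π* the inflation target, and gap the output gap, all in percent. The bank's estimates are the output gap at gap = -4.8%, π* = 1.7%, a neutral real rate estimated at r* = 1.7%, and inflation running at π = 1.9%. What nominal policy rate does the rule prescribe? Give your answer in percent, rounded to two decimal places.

1.94%

R = 1.7 + 1.7 + 2.31 × (1.9 − 1.7) + 0.4 × (-4.8)
   = 1.7 + 1.7 + 0.462 − 1.92 = 1.94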